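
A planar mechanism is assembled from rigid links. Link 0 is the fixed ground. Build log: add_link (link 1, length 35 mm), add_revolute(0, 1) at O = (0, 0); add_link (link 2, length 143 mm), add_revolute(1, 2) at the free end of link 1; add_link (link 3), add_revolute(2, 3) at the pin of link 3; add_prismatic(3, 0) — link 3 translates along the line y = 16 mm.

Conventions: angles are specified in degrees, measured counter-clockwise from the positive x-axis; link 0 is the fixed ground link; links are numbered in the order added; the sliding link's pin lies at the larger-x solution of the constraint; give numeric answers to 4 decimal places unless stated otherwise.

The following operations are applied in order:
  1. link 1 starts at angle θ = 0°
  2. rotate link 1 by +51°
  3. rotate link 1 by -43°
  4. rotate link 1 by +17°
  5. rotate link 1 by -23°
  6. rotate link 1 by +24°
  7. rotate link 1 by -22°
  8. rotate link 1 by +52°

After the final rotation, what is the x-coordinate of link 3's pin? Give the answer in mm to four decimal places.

geometry: r = 35 mm, L = 143 mm, e = 16 mm; θ starts at 0°
rotate link 1 by +51°: θ ← 0° +51° = 51°
rotate link 1 by -43°: θ ← 51° -43° = 8°
rotate link 1 by +17°: θ ← 8° +17° = 25°
rotate link 1 by -23°: θ ← 25° -23° = 2°
rotate link 1 by +24°: θ ← 2° +24° = 26°
rotate link 1 by -22°: θ ← 26° -22° = 4°
rotate link 1 by +52°: θ ← 4° +52° = 56°
crank pin P = (r cos θ, r sin θ) = (19.571752, 29.016315)
h = r sin θ − e = 29.016315 − 16 = 13.016315
x = r cos θ + √(L² − h²) = 19.571752 + 142.406375 = 161.978126

161.9781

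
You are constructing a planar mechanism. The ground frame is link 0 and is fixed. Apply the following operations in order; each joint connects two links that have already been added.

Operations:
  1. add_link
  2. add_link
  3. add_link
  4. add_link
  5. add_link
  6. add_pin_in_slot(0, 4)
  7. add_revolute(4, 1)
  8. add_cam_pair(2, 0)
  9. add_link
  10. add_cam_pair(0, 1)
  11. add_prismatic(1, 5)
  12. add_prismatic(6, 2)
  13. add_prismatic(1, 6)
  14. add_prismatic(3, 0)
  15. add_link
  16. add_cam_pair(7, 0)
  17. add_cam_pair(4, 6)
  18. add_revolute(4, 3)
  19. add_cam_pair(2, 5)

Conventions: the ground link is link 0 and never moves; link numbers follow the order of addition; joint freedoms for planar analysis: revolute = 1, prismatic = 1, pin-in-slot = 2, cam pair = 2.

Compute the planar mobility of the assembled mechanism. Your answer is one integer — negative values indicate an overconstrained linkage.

link 0 = ground. State L|J1|J2 = 1|0|0
+link1  2|0|0
+link2  3|0|0
+link3  4|0|0
+link4  5|0|0
+link5  6|0|0
PS(0,4) f=2→J2  6|0|1
R(4,1) f=1→J1  6|1|1
C(2,0) f=2→J2  6|1|2
+link6  7|1|2
C(0,1) f=2→J2  7|1|3
P(1,5) f=1→J1  7|2|3
P(6,2) f=1→J1  7|3|3
P(1,6) f=1→J1  7|4|3
P(3,0) f=1→J1  7|5|3
+link7  8|5|3
C(7,0) f=2→J2  8|5|4
C(4,6) f=2→J2  8|5|5
R(4,3) f=1→J1  8|6|5
C(2,5) f=2→J2  8|6|6
M = 3(8−1)−2·6−6 = 21−12−6 = 3

M = 3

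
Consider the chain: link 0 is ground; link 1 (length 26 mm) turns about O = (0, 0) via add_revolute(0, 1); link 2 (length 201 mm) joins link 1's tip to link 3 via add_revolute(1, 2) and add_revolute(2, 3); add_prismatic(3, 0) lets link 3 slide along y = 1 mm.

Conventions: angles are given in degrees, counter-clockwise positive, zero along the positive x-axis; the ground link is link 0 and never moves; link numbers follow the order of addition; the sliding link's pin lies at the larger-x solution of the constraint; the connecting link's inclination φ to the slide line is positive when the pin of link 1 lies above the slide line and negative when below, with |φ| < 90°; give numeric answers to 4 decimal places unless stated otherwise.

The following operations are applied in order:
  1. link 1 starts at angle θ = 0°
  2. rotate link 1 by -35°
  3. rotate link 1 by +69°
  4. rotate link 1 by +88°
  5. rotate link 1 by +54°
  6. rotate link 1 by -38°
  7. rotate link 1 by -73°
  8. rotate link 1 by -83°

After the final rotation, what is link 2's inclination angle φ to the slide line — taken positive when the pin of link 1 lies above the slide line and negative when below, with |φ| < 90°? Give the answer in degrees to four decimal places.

geometry: r = 26 mm, L = 201 mm, e = 1 mm; θ starts at 0°
rotate link 1 by -35°: θ ← 0° -35° = -35°
rotate link 1 by +69°: θ ← -35° +69° = 34°
rotate link 1 by +88°: θ ← 34° +88° = 122°
rotate link 1 by +54°: θ ← 122° +54° = 176°
rotate link 1 by -38°: θ ← 176° -38° = 138°
rotate link 1 by -73°: θ ← 138° -73° = 65°
rotate link 1 by -83°: θ ← 65° -83° = -18°
h = r sin θ − e = -8.034442 − 1 = -9.034442
sin φ = h / L = -9.034442 / 201 = -0.04494747
φ = arcsin(-0.04494747) = -2.576168°

-2.5762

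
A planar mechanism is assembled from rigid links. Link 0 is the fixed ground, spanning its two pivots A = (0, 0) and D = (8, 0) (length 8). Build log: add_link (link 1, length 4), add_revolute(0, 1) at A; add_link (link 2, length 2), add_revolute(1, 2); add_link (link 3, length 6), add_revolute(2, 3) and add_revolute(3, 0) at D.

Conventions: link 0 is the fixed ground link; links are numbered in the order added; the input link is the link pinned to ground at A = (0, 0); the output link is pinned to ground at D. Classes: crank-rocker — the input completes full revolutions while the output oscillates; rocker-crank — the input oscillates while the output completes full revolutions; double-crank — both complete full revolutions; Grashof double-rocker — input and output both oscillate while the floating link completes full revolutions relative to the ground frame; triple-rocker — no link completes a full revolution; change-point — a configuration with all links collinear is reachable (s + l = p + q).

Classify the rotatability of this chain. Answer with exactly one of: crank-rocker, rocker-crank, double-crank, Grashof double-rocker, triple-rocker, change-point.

lengths: ground=8, input=4, coupler=2, output=6
sorted: s=2 (shortest), l=8 (longest), p+q=10
s + l = 10 vs p + q = 10
s + l = p + q → change-point (collinear configuration reachable)

change-point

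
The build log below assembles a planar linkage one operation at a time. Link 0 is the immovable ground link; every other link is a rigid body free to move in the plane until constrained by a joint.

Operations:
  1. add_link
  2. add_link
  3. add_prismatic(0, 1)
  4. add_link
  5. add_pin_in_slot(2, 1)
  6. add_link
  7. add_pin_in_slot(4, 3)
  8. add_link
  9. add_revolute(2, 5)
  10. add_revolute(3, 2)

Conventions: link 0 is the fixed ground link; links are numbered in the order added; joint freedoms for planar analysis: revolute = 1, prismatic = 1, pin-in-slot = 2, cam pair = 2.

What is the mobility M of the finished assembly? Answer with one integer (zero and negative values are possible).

(L,J1,J2)=(1,0,0); link0 fixed
link1: (2,0,0)
link2: (3,0,0)
P 0-1 [J1]: (3,1,0)
link3: (4,1,0)
PS 2-1 [J2]: (4,1,1)
link4: (5,1,1)
PS 4-3 [J2]: (5,1,2)
link5: (6,1,2)
R 2-5 [J1]: (6,2,2)
R 3-2 [J1]: (6,3,2)
Grübler: 3·5 − 2·3 − 2 = 7

M = 7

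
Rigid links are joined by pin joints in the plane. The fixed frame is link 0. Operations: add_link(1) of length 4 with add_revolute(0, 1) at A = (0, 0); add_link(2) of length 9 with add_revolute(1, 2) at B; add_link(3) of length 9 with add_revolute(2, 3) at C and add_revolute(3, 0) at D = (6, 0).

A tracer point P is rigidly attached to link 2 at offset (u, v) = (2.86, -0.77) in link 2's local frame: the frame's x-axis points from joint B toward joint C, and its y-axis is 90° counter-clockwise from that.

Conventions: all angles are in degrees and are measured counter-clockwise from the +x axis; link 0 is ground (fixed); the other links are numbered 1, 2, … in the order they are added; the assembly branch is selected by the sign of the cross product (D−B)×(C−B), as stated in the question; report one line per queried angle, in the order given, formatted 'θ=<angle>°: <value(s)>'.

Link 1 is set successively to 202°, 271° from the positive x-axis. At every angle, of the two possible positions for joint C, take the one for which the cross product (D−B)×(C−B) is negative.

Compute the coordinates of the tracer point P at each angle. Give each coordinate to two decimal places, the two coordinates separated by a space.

A=(0,0), D=(6.00,0)
θ=202°: B = A + 4.00·(cos202°, sin202°) = (-3.7087, -1.4984)
θ=202°: |BD| = 9.8237
θ=202°: circle(B,9.00) ∩ circle(D,9.00): a=4.9118, h=7.5415
θ=202°:   candidates: C₊=(-0.0047,6.7040) cross=74.085; C₋=(2.2959,-8.2024) cross=-74.085
θ=202°:   branch - wants cross < 0 → take C=(2.2959,-8.2024) (cross=-74.085)
θ=202°: ex = (C−B)/|BC| = (0.6672,-0.7449); ey = (0.7449,0.6672)
θ=202°: P = B + 2.86·ex + -0.77·ey = (-2.3741,-4.1425)
θ=271°: B = A + 4.00·(cos271°, sin271°) = (0.0698, -3.9994)
θ=271°: |BD| = 7.1528
θ=271°: circle(B,9.00) ∩ circle(D,9.00): a=3.5764, h=8.2589
θ=271°:   candidates: C₊=(-1.5830,4.8475) cross=59.074; C₋=(7.6528,-8.8469) cross=-59.074
θ=271°:   branch - wants cross < 0 → take C=(7.6528,-8.8469) (cross=-59.074)
θ=271°: ex = (C−B)/|BC| = (0.8426,-0.5386); ey = (0.5386,0.8426)
θ=271°: P = B + 2.86·ex + -0.77·ey = (2.0648,-6.1886)

θ=202°: -2.37 -4.14
θ=271°: 2.06 -6.19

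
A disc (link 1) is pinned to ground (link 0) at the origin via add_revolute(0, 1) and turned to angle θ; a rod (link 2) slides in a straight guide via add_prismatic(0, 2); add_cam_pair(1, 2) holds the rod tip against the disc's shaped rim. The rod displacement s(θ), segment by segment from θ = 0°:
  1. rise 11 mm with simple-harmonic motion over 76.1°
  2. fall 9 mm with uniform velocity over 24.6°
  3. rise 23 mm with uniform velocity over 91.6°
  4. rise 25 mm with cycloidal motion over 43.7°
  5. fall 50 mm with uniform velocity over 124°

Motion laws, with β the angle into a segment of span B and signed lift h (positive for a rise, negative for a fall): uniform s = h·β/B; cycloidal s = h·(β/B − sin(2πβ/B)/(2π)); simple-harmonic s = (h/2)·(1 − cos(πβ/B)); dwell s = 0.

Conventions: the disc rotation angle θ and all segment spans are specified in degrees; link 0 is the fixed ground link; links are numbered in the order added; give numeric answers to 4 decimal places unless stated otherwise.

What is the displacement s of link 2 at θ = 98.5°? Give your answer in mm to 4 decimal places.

segment 1 (0° to 76.1°, simple-harmonic, h = 11) is passed completely: s = 0.0000 + (11) = 11.0000
θ = 98.5° falls in segment 2 (76.1° to 100.7°, uniform, h = -9): β = 98.5 − 76.1 = 22.4°, B = 24.6°; Δs = -9·22.4/24.6 = -8.1951; s = 11.0000 − 8.1951 = 2.8049

2.8049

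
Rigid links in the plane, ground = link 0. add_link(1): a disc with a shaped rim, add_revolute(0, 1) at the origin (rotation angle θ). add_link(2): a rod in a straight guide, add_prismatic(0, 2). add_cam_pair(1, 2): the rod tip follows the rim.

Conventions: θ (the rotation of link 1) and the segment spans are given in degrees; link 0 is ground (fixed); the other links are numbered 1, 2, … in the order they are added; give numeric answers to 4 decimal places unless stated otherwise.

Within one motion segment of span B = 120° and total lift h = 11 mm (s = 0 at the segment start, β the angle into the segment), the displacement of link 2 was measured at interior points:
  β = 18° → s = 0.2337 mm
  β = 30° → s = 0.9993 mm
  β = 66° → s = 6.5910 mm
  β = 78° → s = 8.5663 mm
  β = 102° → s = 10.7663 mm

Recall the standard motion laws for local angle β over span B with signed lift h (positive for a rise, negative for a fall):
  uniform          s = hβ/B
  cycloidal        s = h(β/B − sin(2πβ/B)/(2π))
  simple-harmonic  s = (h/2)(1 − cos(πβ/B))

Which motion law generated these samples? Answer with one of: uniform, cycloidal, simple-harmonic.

candidates at β/B = r: uniform s = h·r (linear in β); cycloidal s = h·(r − sin(2πr)/(2π)); simple-harmonic s = (h/2)(1 − cos(πr))
β=18°: printed 0.2337 | uniform 1.6500, cycloidal 0.2337, simple-harmonic 0.5995
β=30°: printed 0.9993 | uniform 2.7500, cycloidal 0.9993, simple-harmonic 1.6109
β=66°: printed 6.5910 | uniform 6.0500, cycloidal 6.5910, simple-harmonic 6.3604
β=78°: printed 8.5663 | uniform 7.1500, cycloidal 8.5663, simple-harmonic 7.9969
β=102°: printed 10.7663 | uniform 9.3500, cycloidal 10.7663, simple-harmonic 10.4005
only one law matches every sample → cycloidal

cycloidal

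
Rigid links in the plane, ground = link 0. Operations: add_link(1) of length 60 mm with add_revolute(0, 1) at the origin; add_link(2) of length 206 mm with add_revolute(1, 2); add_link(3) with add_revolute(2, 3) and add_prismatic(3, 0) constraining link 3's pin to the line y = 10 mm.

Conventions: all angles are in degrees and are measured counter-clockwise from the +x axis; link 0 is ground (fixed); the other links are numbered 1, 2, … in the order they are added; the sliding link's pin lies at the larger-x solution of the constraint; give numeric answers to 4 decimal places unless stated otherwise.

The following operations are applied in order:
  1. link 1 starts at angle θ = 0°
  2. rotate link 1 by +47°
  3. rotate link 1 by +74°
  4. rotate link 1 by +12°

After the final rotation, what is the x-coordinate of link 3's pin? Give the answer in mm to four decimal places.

geometry: r = 60 mm, L = 206 mm, e = 10 mm; θ starts at 0°
rotate link 1 by +47°: θ ← 0° +47° = 47°
rotate link 1 by +74°: θ ← 47° +74° = 121°
rotate link 1 by +12°: θ ← 121° +12° = 133°
crank pin P = (r cos θ, r sin θ) = (-40.919902, 43.881222)
h = r sin θ − e = 43.881222 − 10 = 33.881222
x = r cos θ + √(L² − h²) = -40.919902 + 203.194643 = 162.274741

162.2747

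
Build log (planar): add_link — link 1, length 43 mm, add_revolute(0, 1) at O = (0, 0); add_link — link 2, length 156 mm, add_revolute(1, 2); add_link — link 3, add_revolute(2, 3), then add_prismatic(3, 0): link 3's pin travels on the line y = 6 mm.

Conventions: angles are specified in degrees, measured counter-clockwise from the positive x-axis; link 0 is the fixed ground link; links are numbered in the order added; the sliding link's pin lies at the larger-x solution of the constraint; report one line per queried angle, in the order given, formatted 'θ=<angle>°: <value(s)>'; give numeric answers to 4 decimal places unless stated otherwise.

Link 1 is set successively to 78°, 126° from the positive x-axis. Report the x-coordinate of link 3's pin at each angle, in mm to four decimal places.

geometry: r = 43 mm, L = 156 mm, e = 6 mm
θ=78°: crank pin P = (r cos θ, r sin θ) = (8.940203, 42.060347)
θ=78°: h = r sin θ − e = 42.060347 − 6 = 36.060347
θ=78°: x = r cos θ + √(L² − h²) = 8.940203 + 151.775003 = 160.715205
θ=126°: crank pin P = (r cos θ, r sin θ) = (-25.274766, 34.787731)
θ=126°: h = r sin θ − e = 34.787731 − 6 = 28.787731
θ=126°: x = r cos θ + √(L² − h²) = -25.274766 + 153.320796 = 128.046030

θ=78°: 160.7152
θ=126°: 128.0460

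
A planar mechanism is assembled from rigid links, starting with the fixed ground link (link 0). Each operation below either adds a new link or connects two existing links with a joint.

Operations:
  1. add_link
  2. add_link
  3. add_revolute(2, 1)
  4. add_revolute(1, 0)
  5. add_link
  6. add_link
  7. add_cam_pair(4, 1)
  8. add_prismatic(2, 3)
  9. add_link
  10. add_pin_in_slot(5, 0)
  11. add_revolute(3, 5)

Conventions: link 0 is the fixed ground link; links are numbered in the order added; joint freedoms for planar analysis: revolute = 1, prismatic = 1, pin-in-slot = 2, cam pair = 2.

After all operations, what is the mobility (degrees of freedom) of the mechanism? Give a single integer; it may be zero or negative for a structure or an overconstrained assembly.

link 0 = ground. State L|J1|J2 = 1|0|0
+link1  2|0|0
+link2  3|0|0
R(2,1) f=1→J1  3|1|0
R(1,0) f=1→J1  3|2|0
+link3  4|2|0
+link4  5|2|0
C(4,1) f=2→J2  5|2|1
P(2,3) f=1→J1  5|3|1
+link5  6|3|1
PS(5,0) f=2→J2  6|3|2
R(3,5) f=1→J1  6|4|2
M = 3(6−1)−2·4−2 = 15−8−2 = 5

M = 5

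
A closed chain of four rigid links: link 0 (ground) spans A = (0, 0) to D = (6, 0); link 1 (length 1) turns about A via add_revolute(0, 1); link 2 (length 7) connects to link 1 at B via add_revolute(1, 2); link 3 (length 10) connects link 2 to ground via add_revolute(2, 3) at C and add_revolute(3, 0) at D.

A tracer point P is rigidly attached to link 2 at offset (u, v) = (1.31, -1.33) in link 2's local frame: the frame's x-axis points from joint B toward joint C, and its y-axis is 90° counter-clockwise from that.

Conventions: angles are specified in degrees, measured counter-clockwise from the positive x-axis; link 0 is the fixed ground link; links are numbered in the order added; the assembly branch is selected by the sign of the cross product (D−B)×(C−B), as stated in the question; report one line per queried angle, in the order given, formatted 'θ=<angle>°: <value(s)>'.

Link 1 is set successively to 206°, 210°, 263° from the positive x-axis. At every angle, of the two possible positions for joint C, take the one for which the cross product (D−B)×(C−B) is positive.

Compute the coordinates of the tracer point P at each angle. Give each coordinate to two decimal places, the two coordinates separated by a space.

A=(0,0), D=(6.00,0)
θ=206°: B = A + 1.00·(cos206°, sin206°) = (-0.8988, -0.4384)
θ=206°: |BD| = 6.9127
θ=206°: circle(B,7.00) ∩ circle(D,10.00): a=-0.2325, h=6.9961
θ=206°:   candidates: C₊=(-1.5745,6.5289) cross=48.362; C₋=(-0.6872,-7.4352) cross=-48.362
θ=206°:   branch + wants cross > 0 → take C=(-1.5745,6.5289) (cross=48.362)
θ=206°: ex = (C−B)/|BC| = (-0.0965,0.9953); ey = (-0.9953,-0.0965)
θ=206°: P = B + 1.31·ex + -1.33·ey = (0.2985,0.9939)
θ=210°: B = A + 1.00·(cos210°, sin210°) = (-0.8660, -0.5000)
θ=210°: |BD| = 6.8842
θ=210°: circle(B,7.00) ∩ circle(D,10.00): a=-0.2620, h=6.9951
θ=210°:   candidates: C₊=(-1.6354,6.4576) cross=48.156; C₋=(-0.6193,-7.4957) cross=-48.156
θ=210°:   branch + wants cross > 0 → take C=(-1.6354,6.4576) (cross=48.156)
θ=210°: ex = (C−B)/|BC| = (-0.1099,0.9939); ey = (-0.9939,-0.1099)
θ=210°: P = B + 1.31·ex + -1.33·ey = (0.3119,0.9482)
θ=263°: B = A + 1.00·(cos263°, sin263°) = (-0.1219, -0.9925)
θ=263°: |BD| = 6.2018
θ=263°: circle(B,7.00) ∩ circle(D,10.00): a=-1.0108, h=6.9266
θ=263°:   candidates: C₊=(-2.2282,5.6830) cross=42.958; C₋=(-0.0111,-7.9917) cross=-42.958
θ=263°:   branch + wants cross > 0 → take C=(-2.2282,5.6830) (cross=42.958)
θ=263°: ex = (C−B)/|BC| = (-0.3009,0.9537); ey = (-0.9537,-0.3009)
θ=263°: P = B + 1.31·ex + -1.33·ey = (0.7523,0.6569)

θ=206°: 0.30 0.99
θ=210°: 0.31 0.95
θ=263°: 0.75 0.66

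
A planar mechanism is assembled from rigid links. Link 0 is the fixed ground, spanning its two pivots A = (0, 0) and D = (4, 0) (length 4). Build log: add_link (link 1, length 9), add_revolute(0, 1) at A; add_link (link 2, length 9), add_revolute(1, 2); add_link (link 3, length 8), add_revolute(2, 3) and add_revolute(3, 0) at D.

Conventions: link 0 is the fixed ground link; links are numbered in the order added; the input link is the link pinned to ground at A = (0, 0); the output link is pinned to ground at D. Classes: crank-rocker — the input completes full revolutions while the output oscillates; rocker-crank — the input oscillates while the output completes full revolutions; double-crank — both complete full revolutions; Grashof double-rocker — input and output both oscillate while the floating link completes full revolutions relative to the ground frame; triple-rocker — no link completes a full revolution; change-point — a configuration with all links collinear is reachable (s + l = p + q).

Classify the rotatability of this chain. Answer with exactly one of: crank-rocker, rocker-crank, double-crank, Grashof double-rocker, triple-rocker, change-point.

lengths: ground=4, input=9, coupler=9, output=8
sorted: s=4 (shortest), l=9 (longest), p+q=17
s + l = 13 vs p + q = 17
s + l < p + q (Grashof) with shortest = ground link → double-crank

double-crank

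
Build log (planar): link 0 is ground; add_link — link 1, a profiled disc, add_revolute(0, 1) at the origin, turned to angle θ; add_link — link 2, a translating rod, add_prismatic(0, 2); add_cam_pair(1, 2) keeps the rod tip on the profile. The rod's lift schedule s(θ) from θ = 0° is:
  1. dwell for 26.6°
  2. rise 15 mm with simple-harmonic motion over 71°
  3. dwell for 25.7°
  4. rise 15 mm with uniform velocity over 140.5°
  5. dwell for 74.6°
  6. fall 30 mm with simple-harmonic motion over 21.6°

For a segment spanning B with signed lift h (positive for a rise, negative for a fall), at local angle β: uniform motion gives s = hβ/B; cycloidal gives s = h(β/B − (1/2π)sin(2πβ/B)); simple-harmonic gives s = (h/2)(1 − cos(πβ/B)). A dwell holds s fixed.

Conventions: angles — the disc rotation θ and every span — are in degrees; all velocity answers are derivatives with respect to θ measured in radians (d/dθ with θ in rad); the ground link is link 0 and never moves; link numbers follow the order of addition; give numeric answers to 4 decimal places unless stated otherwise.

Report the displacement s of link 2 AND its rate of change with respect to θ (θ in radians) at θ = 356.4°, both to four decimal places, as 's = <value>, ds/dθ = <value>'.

seg 1 [0°–26.6°] dwell: s stays 0.0000
seg 2 [26.6°–97.6°] simple-harmonic, h=15: full span → s += 15 → s = 15.0000
seg 3 [97.6°–123.3°] dwell: s stays 15.0000
seg 4 [123.3°–263.8°] uniform, h=15: full span → s += 15 → s = 30.0000
seg 5 [263.8°–338.4°] dwell: s stays 30.0000
seg 6 [338.4°–360°] simple-harmonic, h=-30: θ=356.4° here. β=18, B=21.6. -30/2·(1 − cos(π·0.8333)) = -27.9904 → s = 2.0096
velocity in seg [338.4°–360°] (simple-harmonic), θ in radians: β = 18° = 0.3142 rad, B = 21.6° = 0.3770 rad; ds/dθ = (πh/(2B)) sin(πβ/B) = (π·(-30)/(2·0.3770)) sin(π·0.8333) = -62.500000 mm/rad

s = 2.0096, ds/dθ = -62.5000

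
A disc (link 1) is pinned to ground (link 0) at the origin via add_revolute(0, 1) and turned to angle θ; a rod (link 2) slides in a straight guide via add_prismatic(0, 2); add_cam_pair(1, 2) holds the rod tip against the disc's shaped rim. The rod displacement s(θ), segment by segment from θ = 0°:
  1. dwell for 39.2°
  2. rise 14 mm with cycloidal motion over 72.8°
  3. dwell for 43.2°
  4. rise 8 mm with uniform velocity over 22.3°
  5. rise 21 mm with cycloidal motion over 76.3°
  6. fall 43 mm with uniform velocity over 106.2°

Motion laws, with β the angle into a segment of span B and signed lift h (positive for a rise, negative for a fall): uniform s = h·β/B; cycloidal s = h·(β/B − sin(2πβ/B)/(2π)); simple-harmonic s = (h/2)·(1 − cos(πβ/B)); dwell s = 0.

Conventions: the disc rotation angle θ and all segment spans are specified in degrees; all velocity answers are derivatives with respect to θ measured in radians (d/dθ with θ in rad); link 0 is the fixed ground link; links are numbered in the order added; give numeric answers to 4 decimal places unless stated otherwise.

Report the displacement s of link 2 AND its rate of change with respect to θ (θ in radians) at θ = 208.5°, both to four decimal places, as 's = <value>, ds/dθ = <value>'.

segment 1 (0° to 39.2°, dwell): s unchanged at 0.0000
segment 2 (39.2° to 112°, cycloidal, h = 14) is passed completely: s = 0.0000 + (14) = 14.0000
segment 3 (112° to 155.2°, dwell): s unchanged at 14.0000
segment 4 (155.2° to 177.5°, uniform, h = 8) is passed completely: s = 14.0000 + (8) = 22.0000
θ = 208.5° falls in segment 5 (177.5° to 253.8°, cycloidal, h = 21): β = 208.5 − 177.5 = 31°, B = 76.3°; Δs = 21·(0.4063 − sin(2π·0.4063)/(2π)) = 6.6760; s = 22.0000 + 6.6760 = 28.6760
velocity in seg [177.5°–253.8°] (cycloidal), θ in radians: β = 31° = 0.5411 rad, B = 76.3° = 1.3317 rad; ds/dθ = (h/B)(1 − cos(2πβ/B)) = (21/1.3317)(1 − cos(2π·0.4063)) = 28.883579 mm/rad

s = 28.6760, ds/dθ = 28.8836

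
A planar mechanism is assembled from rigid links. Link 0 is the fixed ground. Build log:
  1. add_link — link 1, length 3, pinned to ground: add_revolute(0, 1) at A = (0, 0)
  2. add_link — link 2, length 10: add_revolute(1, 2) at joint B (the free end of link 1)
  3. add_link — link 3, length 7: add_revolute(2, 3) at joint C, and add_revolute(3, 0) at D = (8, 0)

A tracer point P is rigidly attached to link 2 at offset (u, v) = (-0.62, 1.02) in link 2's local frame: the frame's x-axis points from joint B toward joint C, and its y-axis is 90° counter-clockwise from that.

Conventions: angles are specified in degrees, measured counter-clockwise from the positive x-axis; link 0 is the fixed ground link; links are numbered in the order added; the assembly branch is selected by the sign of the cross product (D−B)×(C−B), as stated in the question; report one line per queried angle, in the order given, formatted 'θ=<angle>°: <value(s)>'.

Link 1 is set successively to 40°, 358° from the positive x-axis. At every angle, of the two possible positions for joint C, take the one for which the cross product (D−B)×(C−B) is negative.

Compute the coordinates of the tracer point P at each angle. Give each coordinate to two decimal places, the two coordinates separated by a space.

A=(0,0), D=(8.00,0)
θ=40°: B = A + 3.00·(cos40°, sin40°) = (2.2981, 1.9284)
θ=40°: |BD| = 6.0191
θ=40°: circle(B,10.00) ∩ circle(D,7.00): a=7.2461, h=6.8916
θ=40°:   candidates: C₊=(11.3702,6.1353) cross=41.482; C₋=(6.9544,-6.9215) cross=-41.482
θ=40°:   branch - wants cross < 0 → take C=(6.9544,-6.9215) (cross=-41.482)
θ=40°: ex = (C−B)/|BC| = (0.4656,-0.8850); ey = (0.8850,0.4656)
θ=40°: P = B + -0.62·ex + 1.02·ey = (2.9121,2.9520)
θ=358°: B = A + 3.00·(cos358°, sin358°) = (2.9982, -0.1047)
θ=358°: |BD| = 5.0029
θ=358°: circle(B,10.00) ∩ circle(D,7.00): a=7.5985, h=6.5010
θ=358°:   candidates: C₊=(10.4589,6.5539) cross=32.524; C₋=(10.7310,-6.4453) cross=-32.524
θ=358°:   branch - wants cross < 0 → take C=(10.7310,-6.4453) (cross=-32.524)
θ=358°: ex = (C−B)/|BC| = (0.7733,-0.6341); ey = (0.6341,0.7733)
θ=358°: P = B + -0.62·ex + 1.02·ey = (3.1655,1.0772)

θ=40°: 2.91 2.95
θ=358°: 3.17 1.08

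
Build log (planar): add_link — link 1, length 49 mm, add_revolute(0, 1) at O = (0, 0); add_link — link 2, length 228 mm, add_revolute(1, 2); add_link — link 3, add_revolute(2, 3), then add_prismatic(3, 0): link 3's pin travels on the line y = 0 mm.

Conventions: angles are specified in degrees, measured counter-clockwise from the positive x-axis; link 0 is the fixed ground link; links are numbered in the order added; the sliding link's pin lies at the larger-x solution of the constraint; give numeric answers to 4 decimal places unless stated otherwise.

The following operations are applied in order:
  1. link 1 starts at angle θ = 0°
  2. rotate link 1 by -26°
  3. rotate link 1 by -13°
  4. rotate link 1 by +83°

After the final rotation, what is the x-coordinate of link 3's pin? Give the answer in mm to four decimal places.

geometry: r = 49 mm, L = 228 mm, e = 0 mm; θ starts at 0°
rotate link 1 by -26°: θ ← 0° -26° = -26°
rotate link 1 by -13°: θ ← -26° -13° = -39°
rotate link 1 by +83°: θ ← -39° +83° = 44°
crank pin P = (r cos θ, r sin θ) = (35.247650, 34.038260)
h = r sin θ − e = 34.038260 − 0 = 34.038260
x = r cos θ + √(L² − h²) = 35.247650 + 225.444886 = 260.692537

260.6925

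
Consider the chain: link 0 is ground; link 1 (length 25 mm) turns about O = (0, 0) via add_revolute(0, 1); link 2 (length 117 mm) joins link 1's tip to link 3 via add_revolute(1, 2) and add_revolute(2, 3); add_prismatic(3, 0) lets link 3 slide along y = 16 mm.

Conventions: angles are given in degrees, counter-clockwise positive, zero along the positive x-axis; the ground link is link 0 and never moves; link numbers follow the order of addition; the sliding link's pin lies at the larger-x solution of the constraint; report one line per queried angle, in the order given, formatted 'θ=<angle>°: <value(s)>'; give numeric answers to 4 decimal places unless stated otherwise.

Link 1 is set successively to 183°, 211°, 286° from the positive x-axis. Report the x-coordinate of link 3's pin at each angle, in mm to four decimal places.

geometry: r = 25 mm, L = 117 mm, e = 16 mm
θ=183°: crank pin P = (r cos θ, r sin θ) = (-24.965738, -1.308399)
θ=183°: h = r sin θ − e = -1.308399 − 16 = -17.308399
θ=183°: x = r cos θ + √(L² − h²) = -24.965738 + 115.712658 = 90.746920
θ=211°: crank pin P = (r cos θ, r sin θ) = (-21.429183, -12.875952)
θ=211°: h = r sin θ − e = -12.875952 − 16 = -28.875952
θ=211°: x = r cos θ + √(L² − h²) = -21.429183 + 113.380684 = 91.951501
θ=286°: crank pin P = (r cos θ, r sin θ) = (6.890934, -24.031542)
θ=286°: h = r sin θ − e = -24.031542 − 16 = -40.031542
θ=286°: x = r cos θ + √(L² − h²) = 6.890934 + 109.938508 = 116.829442

θ=183°: 90.7469
θ=211°: 91.9515
θ=286°: 116.8294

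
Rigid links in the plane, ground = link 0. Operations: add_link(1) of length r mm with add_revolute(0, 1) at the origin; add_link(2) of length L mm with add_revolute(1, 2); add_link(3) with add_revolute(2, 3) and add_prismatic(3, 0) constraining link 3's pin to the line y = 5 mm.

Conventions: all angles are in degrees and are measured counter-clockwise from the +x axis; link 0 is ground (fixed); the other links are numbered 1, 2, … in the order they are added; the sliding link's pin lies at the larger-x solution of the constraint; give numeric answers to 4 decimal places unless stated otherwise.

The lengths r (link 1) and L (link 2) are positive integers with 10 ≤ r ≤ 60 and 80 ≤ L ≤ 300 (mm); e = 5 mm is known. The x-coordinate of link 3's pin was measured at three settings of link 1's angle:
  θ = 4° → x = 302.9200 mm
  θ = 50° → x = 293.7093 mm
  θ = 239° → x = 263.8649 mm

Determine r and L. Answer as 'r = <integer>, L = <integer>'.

constraint per measurement: (x − r cos θ)² + (r sin θ − e)² = L²
subtracting the θ₁ and θ₂ equations cancels the r² and L² terms:
r = (x₁² − x₂²) / (2[(x₁cos θ₁ + e sin θ₁) − (x₂cos θ₂ + e sin θ₂)]) = 24.9999 → r = 25
L² = (x₁ − r cos θ₁)² + (r sin θ₁ − e)² = 77283.9822 → L = 278.0000 → L = 278
check at θ₃=239°: x = 263.8649 (printed 263.8649) ✓

r = 25, L = 278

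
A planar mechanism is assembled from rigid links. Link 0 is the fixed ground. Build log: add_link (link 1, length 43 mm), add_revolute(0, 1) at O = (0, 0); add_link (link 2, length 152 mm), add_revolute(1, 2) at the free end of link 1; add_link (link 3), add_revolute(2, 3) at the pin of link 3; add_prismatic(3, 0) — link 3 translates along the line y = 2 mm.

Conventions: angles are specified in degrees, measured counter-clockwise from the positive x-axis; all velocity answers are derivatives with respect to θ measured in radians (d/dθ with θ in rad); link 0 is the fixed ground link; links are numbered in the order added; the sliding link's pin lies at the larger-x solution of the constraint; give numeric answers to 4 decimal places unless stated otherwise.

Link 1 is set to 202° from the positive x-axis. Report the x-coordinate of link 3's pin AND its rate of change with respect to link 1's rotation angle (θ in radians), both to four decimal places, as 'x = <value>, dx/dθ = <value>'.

geometry: r = 43 mm, L = 152 mm, e = 2 mm
crank pin P = (r cos θ, r sin θ) = (-39.868906, -16.108084)
h = r sin θ − e = -16.108084 − 2 = -18.108084
x = r cos θ + √(L² − h²) = -39.868906 + 150.917518 = 111.048612
dx/dθ = −r sin θ − h·r cos θ/√(L² − h²) (θ in radians; h = -18.108084) = 11.324348

x = 111.0486, dx/dθ = 11.3243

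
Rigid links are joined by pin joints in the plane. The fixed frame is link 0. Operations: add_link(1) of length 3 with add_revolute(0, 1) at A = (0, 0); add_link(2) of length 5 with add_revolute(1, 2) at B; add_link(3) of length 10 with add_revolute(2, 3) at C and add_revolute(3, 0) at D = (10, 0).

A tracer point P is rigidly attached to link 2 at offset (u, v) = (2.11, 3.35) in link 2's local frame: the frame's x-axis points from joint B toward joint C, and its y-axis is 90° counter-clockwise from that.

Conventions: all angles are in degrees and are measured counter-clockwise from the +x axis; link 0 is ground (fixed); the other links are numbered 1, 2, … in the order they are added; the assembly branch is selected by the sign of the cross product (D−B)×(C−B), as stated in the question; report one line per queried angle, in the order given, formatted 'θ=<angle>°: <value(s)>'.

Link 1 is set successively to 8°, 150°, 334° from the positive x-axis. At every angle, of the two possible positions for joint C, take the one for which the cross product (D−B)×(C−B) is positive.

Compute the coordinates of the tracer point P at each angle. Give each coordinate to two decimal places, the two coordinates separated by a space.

A=(0,0), D=(10.00,0)
θ=8°: B = A + 3.00·(cos8°, sin8°) = (2.9708, 0.4175)
θ=8°: |BD| = 7.0416
θ=8°: circle(B,5.00) ∩ circle(D,10.00): a=-1.8047, h=4.6629
θ=8°:   candidates: C₊=(1.4457,5.1793) cross=32.834; C₋=(0.8928,-4.1302) cross=-32.834
θ=8°:   branch + wants cross > 0 → take C=(1.4457,5.1793) (cross=32.834)
θ=8°: ex = (C−B)/|BC| = (-0.3050,0.9523); ey = (-0.9523,-0.3050)
θ=8°: P = B + 2.11·ex + 3.35·ey = (-0.8631,1.4052)
θ=150°: B = A + 3.00·(cos150°, sin150°) = (-2.5981, 1.5000)
θ=150°: |BD| = 12.6871
θ=150°: circle(B,5.00) ∩ circle(D,10.00): a=3.3878, h=3.6774
θ=150°:   candidates: C₊=(1.2007,4.7510) cross=46.655; C₋=(0.3311,-2.5521) cross=-46.655
θ=150°:   branch + wants cross > 0 → take C=(1.2007,4.7510) (cross=46.655)
θ=150°: ex = (C−B)/|BC| = (0.7598,0.6502); ey = (-0.6502,0.7598)
θ=150°: P = B + 2.11·ex + 3.35·ey = (-3.1732,5.4171)
θ=334°: B = A + 3.00·(cos334°, sin334°) = (2.6964, -1.3151)
θ=334°: |BD| = 7.4211
θ=334°: circle(B,5.00) ∩ circle(D,10.00): a=-1.3426, h=4.8164
θ=334°:   candidates: C₊=(0.5215,3.1871) cross=35.743; C₋=(2.2285,-6.2932) cross=-35.743
θ=334°:   branch + wants cross > 0 → take C=(0.5215,3.1871) (cross=35.743)
θ=334°: ex = (C−B)/|BC| = (-0.4350,0.9004); ey = (-0.9004,-0.4350)
θ=334°: P = B + 2.11·ex + 3.35·ey = (-1.2379,-0.8724)

θ=8°: -0.86 1.41
θ=150°: -3.17 5.42
θ=334°: -1.24 -0.87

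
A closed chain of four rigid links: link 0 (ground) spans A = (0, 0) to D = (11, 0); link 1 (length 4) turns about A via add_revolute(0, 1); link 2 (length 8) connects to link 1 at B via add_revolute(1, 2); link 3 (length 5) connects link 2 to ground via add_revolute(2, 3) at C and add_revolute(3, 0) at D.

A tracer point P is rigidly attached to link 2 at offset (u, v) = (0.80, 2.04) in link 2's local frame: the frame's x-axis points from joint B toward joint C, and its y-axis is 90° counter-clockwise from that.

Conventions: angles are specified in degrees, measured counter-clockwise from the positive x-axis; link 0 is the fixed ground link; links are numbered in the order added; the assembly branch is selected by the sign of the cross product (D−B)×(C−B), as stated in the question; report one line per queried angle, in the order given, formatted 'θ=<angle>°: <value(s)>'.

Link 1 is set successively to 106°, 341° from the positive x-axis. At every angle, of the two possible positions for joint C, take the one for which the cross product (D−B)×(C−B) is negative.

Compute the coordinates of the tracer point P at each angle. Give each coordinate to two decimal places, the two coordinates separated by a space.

A=(0,0), D=(11.00,0)
θ=106°: B = A + 4.00·(cos106°, sin106°) = (-1.1025, 3.8450)
θ=106°: |BD| = 12.6987
θ=106°: circle(B,8.00) ∩ circle(D,5.00): a=7.8849, h=1.3520
θ=106°:   candidates: C₊=(6.8216,2.7461) cross=17.169; C₋=(6.0029,0.1690) cross=-17.169
θ=106°:   branch - wants cross < 0 → take C=(6.0029,0.1690) (cross=-17.169)
θ=106°: ex = (C−B)/|BC| = (0.8882,-0.4595); ey = (0.4595,0.8882)
θ=106°: P = B + 0.80·ex + 2.04·ey = (0.5454,5.2893)
θ=341°: B = A + 4.00·(cos341°, sin341°) = (3.7821, -1.3023)
θ=341°: |BD| = 7.3345
θ=341°: circle(B,8.00) ∩ circle(D,5.00): a=6.3259, h=4.8972
θ=341°:   candidates: C₊=(9.1379,4.6403) cross=35.919; C₋=(10.8770,-4.9985) cross=-35.919
θ=341°:   branch - wants cross < 0 → take C=(10.8770,-4.9985) (cross=-35.919)
θ=341°: ex = (C−B)/|BC| = (0.8869,-0.4620); ey = (0.4620,0.8869)
θ=341°: P = B + 0.80·ex + 2.04·ey = (5.4341,0.1373)

θ=106°: 0.55 5.29
θ=341°: 5.43 0.14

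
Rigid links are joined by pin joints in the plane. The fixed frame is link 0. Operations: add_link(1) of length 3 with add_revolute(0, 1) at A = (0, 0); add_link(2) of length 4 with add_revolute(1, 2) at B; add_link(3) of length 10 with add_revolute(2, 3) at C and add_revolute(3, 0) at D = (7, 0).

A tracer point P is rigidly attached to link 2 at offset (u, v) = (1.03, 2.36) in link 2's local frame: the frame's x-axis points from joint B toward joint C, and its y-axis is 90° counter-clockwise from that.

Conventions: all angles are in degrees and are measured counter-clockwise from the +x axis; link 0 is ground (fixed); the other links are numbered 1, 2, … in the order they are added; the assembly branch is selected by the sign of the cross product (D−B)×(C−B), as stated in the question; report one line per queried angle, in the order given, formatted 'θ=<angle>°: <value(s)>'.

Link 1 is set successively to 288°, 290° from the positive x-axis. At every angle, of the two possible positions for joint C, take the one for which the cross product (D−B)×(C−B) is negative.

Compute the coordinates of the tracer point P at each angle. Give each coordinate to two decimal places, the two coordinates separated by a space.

A=(0,0), D=(7.00,0)
θ=288°: B = A + 3.00·(cos288°, sin288°) = (0.9271, -2.8532)
θ=288°: |BD| = 6.7098
θ=288°: circle(B,4.00) ∩ circle(D,10.00): a=-2.9046, h=2.7501
θ=288°:   candidates: C₊=(-2.8713,-1.5992) cross=18.453; C₋=(-0.5325,-6.5774) cross=-18.453
θ=288°:   branch - wants cross < 0 → take C=(-0.5325,-6.5774) (cross=-18.453)
θ=288°: ex = (C−B)/|BC| = (-0.3649,-0.9311); ey = (0.9311,-0.3649)
θ=288°: P = B + 1.03·ex + 2.36·ey = (2.7485,-4.6733)
θ=290°: B = A + 3.00·(cos290°, sin290°) = (1.0261, -2.8191)
θ=290°: |BD| = 6.6057
θ=290°: circle(B,4.00) ∩ circle(D,10.00): a=-3.0553, h=2.5817
θ=290°:   candidates: C₊=(-2.8388,-1.7882) cross=17.054; C₋=(-0.6353,-6.4578) cross=-17.054
θ=290°:   branch - wants cross < 0 → take C=(-0.6353,-6.4578) (cross=-17.054)
θ=290°: ex = (C−B)/|BC| = (-0.4153,-0.9097); ey = (0.9097,-0.4153)
θ=290°: P = B + 1.03·ex + 2.36·ey = (2.7451,-4.7362)

θ=288°: 2.75 -4.67
θ=290°: 2.75 -4.74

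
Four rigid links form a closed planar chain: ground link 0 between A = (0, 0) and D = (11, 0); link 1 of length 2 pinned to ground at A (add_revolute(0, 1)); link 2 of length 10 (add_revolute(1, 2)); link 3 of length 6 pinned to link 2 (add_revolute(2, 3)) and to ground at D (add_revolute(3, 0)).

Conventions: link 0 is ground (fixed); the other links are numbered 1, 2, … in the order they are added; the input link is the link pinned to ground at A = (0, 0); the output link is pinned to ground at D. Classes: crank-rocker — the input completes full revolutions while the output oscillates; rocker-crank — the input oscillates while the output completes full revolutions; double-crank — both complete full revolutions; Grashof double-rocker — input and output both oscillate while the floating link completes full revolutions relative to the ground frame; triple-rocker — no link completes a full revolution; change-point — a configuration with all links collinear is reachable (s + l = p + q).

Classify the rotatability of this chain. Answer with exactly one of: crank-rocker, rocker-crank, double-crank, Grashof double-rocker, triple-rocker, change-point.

lengths: ground=11, input=2, coupler=10, output=6
sorted: s=2 (shortest), l=11 (longest), p+q=16
s + l = 13 vs p + q = 16
s + l < p + q (Grashof) with shortest = input link → crank-rocker

crank-rocker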